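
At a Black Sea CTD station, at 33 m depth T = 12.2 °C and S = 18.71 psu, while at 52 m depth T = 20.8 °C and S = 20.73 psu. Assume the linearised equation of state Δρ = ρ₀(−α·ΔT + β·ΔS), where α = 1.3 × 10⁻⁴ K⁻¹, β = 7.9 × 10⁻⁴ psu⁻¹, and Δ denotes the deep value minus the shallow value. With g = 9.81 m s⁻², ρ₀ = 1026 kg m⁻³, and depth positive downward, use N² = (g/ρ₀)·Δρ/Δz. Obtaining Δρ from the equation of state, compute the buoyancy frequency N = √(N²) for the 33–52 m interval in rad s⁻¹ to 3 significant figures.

0.0157 rad s⁻¹

ΔT = +8.6 K, ΔS = +2.02 psu (deep − shallow).
Δρ/ρ₀ = −αΔT + βΔS = -1.118 × 10⁻³ + 1.5958 × 10⁻³ = 4.778 × 10⁻⁴, so Δρ ≈ 0.4902 kg m⁻³.
N² = (g/ρ₀)·Δρ/Δz = g·(Δρ/ρ₀)/Δz = 9.81 × 4.778 × 10⁻⁴ / 19 = 2.4670 × 10⁻⁴ s⁻².
N = √(2.4670 × 10⁻⁴) = 0.015707 rad s⁻¹ ≈ 0.0157 rad s⁻¹.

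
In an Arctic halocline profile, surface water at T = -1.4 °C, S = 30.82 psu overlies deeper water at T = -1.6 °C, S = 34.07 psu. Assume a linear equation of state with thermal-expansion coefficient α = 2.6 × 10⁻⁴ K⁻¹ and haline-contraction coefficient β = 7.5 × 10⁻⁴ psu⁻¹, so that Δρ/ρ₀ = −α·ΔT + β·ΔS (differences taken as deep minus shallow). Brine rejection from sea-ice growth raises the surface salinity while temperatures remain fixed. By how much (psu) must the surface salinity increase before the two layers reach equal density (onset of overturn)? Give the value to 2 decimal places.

Neutral buoyancy requires −α(T_deep − T_surf) + β(S_deep − S_surf′) = 0.
S_surf′ = S_deep − (α/β)·ΔT = 34.07 − (2.6 × 10⁻⁴/7.5 × 10⁻⁴)·(-0.2) = 34.1393 psu.
Increase required: 34.1393 − 30.82 = 3.3193 psu.

3.32 psu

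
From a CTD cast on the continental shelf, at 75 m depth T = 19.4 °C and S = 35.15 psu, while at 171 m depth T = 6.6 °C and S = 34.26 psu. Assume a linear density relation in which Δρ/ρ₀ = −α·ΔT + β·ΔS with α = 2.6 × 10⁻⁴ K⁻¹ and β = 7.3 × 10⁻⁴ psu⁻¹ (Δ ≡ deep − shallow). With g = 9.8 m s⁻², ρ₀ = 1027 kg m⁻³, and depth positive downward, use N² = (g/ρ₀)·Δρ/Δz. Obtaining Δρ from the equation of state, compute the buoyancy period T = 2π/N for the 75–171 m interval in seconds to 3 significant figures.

380 s

ΔT = -12.8 K, ΔS = -0.89 psu (deep − shallow).
Δρ/ρ₀ = −αΔT + βΔS = 3.328 × 10⁻³ − 6.497 × 10⁻⁴ = 2.6783 × 10⁻³, so Δρ ≈ 2.751 kg m⁻³.
N² = (g/ρ₀)·Δρ/Δz = g·(Δρ/ρ₀)/Δz = 9.8 × 2.6783 × 10⁻³ / 96 = 2.7341 × 10⁻⁴ s⁻².
N = √(2.7341 × 10⁻⁴) = 0.016535 rad s⁻¹ → T = 2π/N = 379.99 s ≈ 380 s.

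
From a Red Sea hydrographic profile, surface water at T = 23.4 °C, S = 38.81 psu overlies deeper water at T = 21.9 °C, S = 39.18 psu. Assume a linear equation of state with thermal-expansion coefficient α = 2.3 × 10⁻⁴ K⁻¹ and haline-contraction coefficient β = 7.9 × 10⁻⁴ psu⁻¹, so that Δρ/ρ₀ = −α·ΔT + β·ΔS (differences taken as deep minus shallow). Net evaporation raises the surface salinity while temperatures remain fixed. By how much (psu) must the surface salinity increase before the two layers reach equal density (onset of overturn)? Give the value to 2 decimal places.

Neutral buoyancy requires −α(T_deep − T_surf) + β(S_deep − S_surf′) = 0.
S_surf′ = S_deep − (α/β)·ΔT = 39.18 − (2.3 × 10⁻⁴/7.9 × 10⁻⁴)·(-1.5) = 39.6167 psu.
Increase required: 39.6167 − 38.81 = 0.8067 psu.

0.81 psu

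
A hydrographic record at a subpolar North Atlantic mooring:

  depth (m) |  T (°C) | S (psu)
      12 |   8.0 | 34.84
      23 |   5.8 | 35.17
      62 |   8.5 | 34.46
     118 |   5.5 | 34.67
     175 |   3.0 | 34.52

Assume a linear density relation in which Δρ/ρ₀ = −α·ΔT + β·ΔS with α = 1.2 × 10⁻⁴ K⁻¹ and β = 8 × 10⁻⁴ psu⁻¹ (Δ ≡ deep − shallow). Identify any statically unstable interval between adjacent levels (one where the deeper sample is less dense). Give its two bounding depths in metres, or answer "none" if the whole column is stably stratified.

23–62 m

Evaluate Δρ/ρ₀ = −αΔT + βΔS across each adjacent pair:
  12–23 m: −αΔT+βΔS = −(1.2 × 10⁻⁴)(-2.2)+(8 × 10⁻⁴)(+0.33) = 5.3 × 10⁻⁴ → stable
  23–62 m: −αΔT+βΔS = −(1.2 × 10⁻⁴)(+2.7)+(8 × 10⁻⁴)(-0.71) = -8.9 × 10⁻⁴ → UNSTABLE
  62–118 m: −αΔT+βΔS = −(1.2 × 10⁻⁴)(-3.0)+(8 × 10⁻⁴)(+0.21) = 5.3 × 10⁻⁴ → stable
  118–175 m: −αΔT+βΔS = −(1.2 × 10⁻⁴)(-2.5)+(8 × 10⁻⁴)(-0.15) = 1.8 × 10⁻⁴ → stable
The 23–62 m interval has Δρ < 0: lighter water underlies denser water.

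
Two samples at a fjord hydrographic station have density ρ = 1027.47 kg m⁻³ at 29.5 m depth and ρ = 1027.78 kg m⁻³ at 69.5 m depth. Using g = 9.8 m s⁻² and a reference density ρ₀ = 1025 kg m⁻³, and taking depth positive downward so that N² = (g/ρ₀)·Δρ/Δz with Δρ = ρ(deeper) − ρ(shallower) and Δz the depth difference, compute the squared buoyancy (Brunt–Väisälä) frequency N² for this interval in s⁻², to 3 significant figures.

7.41 × 10⁻⁵ s⁻²

Δρ = 1027.78 − 1027.47 = 0.31 kg m⁻³ over Δz = 69.5 − 29.5 = 40 m.
N² = (9.8/1025) × (0.31/40) = 7.4098 × 10⁻⁵ s⁻² ≈ 7.41 × 10⁻⁵ s⁻².
N² > 0, so the interval is statically stable.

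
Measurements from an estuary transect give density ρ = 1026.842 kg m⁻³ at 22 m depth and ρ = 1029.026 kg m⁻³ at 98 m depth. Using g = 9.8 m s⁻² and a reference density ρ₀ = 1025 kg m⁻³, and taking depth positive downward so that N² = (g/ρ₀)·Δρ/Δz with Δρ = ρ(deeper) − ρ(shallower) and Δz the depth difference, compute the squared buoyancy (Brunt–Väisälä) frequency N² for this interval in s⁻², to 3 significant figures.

2.75 × 10⁻⁴ s⁻²

Δρ = 1029.026 − 1026.842 = 2.184 kg m⁻³ over Δz = 98 − 22 = 76 m.
N² = (9.8/1025) × (2.184/76) = 2.7475 × 10⁻⁴ s⁻² ≈ 2.75 × 10⁻⁴ s⁻².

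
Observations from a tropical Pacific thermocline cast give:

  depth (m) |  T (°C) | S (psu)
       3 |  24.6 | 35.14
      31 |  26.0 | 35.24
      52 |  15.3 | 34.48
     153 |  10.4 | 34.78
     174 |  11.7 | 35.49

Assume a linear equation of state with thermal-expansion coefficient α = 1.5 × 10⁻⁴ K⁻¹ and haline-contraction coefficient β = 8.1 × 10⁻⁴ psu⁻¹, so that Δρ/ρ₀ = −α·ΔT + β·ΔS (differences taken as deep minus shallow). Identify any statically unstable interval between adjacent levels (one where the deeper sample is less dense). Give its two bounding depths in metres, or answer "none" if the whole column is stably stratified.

Evaluate Δρ/ρ₀ = −αΔT + βΔS across each adjacent pair:
  3–31 m: −αΔT+βΔS = −(1.5 × 10⁻⁴)(+1.4)+(8.1 × 10⁻⁴)(+0.10) = -1.3 × 10⁻⁴ → UNSTABLE
  31–52 m: −αΔT+βΔS = −(1.5 × 10⁻⁴)(-10.7)+(8.1 × 10⁻⁴)(-0.76) = 9.9 × 10⁻⁴ → stable
  52–153 m: −αΔT+βΔS = −(1.5 × 10⁻⁴)(-4.9)+(8.1 × 10⁻⁴)(+0.30) = 9.8 × 10⁻⁴ → stable
  153–174 m: −αΔT+βΔS = −(1.5 × 10⁻⁴)(+1.3)+(8.1 × 10⁻⁴)(+0.71) = 3.8 × 10⁻⁴ → stable
The 3–31 m interval has Δρ < 0: lighter water underlies denser water.

3–31 m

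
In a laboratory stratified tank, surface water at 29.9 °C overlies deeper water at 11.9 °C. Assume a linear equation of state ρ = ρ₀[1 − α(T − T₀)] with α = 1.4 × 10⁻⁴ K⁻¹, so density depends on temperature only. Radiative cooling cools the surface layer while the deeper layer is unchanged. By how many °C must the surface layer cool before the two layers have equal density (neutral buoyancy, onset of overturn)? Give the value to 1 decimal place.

18.0 °C

With temperature the only control, equal density requires T_surf′ = T_deep.
T_surf′ = 11.9 °C.
Cooling required: 29.9 − 11.9 = 18.0 °C.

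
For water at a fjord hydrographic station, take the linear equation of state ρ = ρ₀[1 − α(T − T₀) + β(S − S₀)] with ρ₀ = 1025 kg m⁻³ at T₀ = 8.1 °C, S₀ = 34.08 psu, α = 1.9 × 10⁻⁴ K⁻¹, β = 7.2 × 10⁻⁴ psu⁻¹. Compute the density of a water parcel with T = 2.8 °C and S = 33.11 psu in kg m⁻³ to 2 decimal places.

T − T₀ = -5.3 K, S − S₀ = -0.97 psu.
Bracket = 1 − α·(-5.3) + β·(-0.97) = 1 + (3.086 × 10⁻⁴) = 1.0003086.
ρ = 1025 × 1.0003086 = 1025.32 kg m⁻³.

1025.32 kg m⁻³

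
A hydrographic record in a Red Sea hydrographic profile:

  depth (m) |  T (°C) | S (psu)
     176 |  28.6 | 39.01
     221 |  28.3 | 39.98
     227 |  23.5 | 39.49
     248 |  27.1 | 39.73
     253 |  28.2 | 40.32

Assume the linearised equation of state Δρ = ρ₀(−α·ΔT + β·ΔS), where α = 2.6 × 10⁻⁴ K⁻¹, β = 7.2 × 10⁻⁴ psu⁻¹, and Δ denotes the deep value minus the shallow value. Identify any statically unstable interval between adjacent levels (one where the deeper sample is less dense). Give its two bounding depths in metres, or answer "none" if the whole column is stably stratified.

227–248 m

Evaluate Δρ/ρ₀ = −αΔT + βΔS across each adjacent pair:
  176–221 m: −αΔT+βΔS = −(2.6 × 10⁻⁴)(-0.3)+(7.2 × 10⁻⁴)(+0.97) = 7.8 × 10⁻⁴ → stable
  221–227 m: −αΔT+βΔS = −(2.6 × 10⁻⁴)(-4.8)+(7.2 × 10⁻⁴)(-0.49) = 9.0 × 10⁻⁴ → stable
  227–248 m: −αΔT+βΔS = −(2.6 × 10⁻⁴)(+3.6)+(7.2 × 10⁻⁴)(+0.24) = -7.6 × 10⁻⁴ → UNSTABLE
  248–253 m: −αΔT+βΔS = −(2.6 × 10⁻⁴)(+1.1)+(7.2 × 10⁻⁴)(+0.59) = 1.4 × 10⁻⁴ → stable
The 227–248 m interval has Δρ < 0: lighter water underlies denser water.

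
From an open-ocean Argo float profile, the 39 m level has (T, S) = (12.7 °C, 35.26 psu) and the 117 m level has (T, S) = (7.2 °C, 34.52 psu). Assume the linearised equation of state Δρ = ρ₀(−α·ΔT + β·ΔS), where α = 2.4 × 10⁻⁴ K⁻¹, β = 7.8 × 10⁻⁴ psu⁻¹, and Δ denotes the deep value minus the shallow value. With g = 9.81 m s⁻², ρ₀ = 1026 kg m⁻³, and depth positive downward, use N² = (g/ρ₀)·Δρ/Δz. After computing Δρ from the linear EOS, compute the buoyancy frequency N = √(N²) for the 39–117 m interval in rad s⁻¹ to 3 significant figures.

ΔT = -5.5 K, ΔS = -0.74 psu (deep − shallow).
Δρ/ρ₀ = −αΔT + βΔS = 1.32 × 10⁻³ − 5.772 × 10⁻⁴ = 7.428 × 10⁻⁴, so Δρ ≈ 0.7621 kg m⁻³.
N² = (g/ρ₀)·Δρ/Δz = g·(Δρ/ρ₀)/Δz = 9.81 × 7.428 × 10⁻⁴ / 78 = 9.3421 × 10⁻⁵ s⁻².
N = √(9.3421 × 10⁻⁵) = 9.6655 × 10⁻³ rad s⁻¹ ≈ 9.67 × 10⁻³ rad s⁻¹.

9.67 × 10⁻³ rad s⁻¹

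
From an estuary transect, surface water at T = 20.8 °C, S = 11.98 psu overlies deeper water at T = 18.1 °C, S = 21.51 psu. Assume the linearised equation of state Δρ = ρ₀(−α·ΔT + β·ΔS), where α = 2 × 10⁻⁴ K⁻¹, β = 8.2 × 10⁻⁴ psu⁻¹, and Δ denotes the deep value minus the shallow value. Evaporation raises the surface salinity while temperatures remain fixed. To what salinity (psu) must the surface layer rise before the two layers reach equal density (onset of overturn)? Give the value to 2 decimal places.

Neutral buoyancy requires −α(T_deep − T_surf) + β(S_deep − S_surf′) = 0.
S_surf′ = S_deep − (α/β)·ΔT = 21.51 − (2 × 10⁻⁴/8.2 × 10⁻⁴)·(-2.7) = 22.1685 psu.
Increase required: 22.1685 − 11.98 = 10.1885 psu.

22.17 psu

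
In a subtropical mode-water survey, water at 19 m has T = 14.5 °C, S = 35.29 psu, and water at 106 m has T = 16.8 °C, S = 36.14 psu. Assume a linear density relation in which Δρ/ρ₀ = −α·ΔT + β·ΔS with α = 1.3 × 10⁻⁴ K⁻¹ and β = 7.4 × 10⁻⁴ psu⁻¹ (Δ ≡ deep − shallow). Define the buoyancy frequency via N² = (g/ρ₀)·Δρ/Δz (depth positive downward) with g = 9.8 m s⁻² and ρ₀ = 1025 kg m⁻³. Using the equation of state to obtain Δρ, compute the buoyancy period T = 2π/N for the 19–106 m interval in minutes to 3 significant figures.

ΔT = +2.3 K, ΔS = +0.85 psu (deep − shallow).
Δρ/ρ₀ = −αΔT + βΔS = -2.99 × 10⁻⁴ + 6.29 × 10⁻⁴ = 3.30 × 10⁻⁴, so Δρ ≈ 0.3383 kg m⁻³.
N² = (g/ρ₀)·Δρ/Δz = g·(Δρ/ρ₀)/Δz = 9.8 × 3.30 × 10⁻⁴ / 87 = 3.7172 × 10⁻⁵ s⁻².
N = √(3.7172 × 10⁻⁵) = 6.0969 × 10⁻³ rad s⁻¹ → T = 2π/N = 1.0306 × 10³ s = 17.177 min ≈ 17.2 min.

17.2 min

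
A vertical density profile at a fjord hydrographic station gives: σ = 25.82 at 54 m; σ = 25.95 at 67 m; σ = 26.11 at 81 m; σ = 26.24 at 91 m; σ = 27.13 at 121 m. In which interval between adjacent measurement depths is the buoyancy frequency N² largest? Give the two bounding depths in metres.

91–121 m

Compute the density gradient over each adjacent pair:
  54–67 m: Δρ/Δz = 0.13/13 = 0.010 kg m⁻⁴
  67–81 m: Δρ/Δz = 0.16/14 = 0.011 kg m⁻⁴
  81–91 m: Δρ/Δz = 0.13/10 = 0.013 kg m⁻⁴
  91–121 m: Δρ/Δz = 0.89/30 = 0.030 kg m⁻⁴
The largest gradient is in the 91–121 m interval — the pycnocline.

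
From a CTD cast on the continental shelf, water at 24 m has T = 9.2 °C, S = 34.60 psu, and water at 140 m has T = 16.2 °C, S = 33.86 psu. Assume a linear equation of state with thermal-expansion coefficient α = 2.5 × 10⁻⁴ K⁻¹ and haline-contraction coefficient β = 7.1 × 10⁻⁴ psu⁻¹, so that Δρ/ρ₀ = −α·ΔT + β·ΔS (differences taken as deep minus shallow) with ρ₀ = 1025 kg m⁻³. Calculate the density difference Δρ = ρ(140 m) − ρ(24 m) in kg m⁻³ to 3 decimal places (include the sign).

-2.332 kg m⁻³

ΔT = +7.0 K, ΔS = -0.74 psu (deep − shallow).
Δρ/ρ₀ = −(2.5 × 10⁻⁴)(+7.0) + (7.1 × 10⁻⁴)(-0.74) = -2.2754 × 10⁻³.
Δρ = 1025 × (-2.2754 × 10⁻³) = -2.332 kg m⁻³.
Negative Δρ: lighter below, statically unstable.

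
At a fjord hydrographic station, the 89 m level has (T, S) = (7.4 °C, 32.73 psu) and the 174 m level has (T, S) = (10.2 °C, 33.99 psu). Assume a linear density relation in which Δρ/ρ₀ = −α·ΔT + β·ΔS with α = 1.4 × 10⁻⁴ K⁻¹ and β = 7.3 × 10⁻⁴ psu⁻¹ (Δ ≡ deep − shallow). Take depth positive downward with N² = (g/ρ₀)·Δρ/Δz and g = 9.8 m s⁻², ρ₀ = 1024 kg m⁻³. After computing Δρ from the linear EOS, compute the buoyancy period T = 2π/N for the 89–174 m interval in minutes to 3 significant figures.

13.4 min

ΔT = +2.8 K, ΔS = +1.26 psu (deep − shallow).
Δρ/ρ₀ = −αΔT + βΔS = -3.92 × 10⁻⁴ + 9.198 × 10⁻⁴ = 5.278 × 10⁻⁴, so Δρ ≈ 0.5405 kg m⁻³.
N² = (g/ρ₀)·Δρ/Δz = g·(Δρ/ρ₀)/Δz = 9.8 × 5.278 × 10⁻⁴ / 85 = 6.0852 × 10⁻⁵ s⁻².
N = √(6.0852 × 10⁻⁵) = 7.8008 × 10⁻³ rad s⁻¹ → T = 2π/N = 805.45 s = 13.424 min ≈ 13.4 min.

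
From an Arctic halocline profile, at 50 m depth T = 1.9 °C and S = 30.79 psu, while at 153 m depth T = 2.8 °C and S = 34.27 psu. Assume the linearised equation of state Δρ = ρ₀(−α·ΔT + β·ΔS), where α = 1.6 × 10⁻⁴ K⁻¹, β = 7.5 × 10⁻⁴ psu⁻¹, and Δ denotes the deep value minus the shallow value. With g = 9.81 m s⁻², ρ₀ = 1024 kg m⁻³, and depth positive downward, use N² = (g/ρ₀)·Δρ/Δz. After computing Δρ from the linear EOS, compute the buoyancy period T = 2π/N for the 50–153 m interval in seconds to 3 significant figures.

410 s

ΔT = +0.9 K, ΔS = +3.48 psu (deep − shallow).
Δρ/ρ₀ = −αΔT + βΔS = -1.44 × 10⁻⁴ + 2.61 × 10⁻³ = 2.466 × 10⁻³, so Δρ ≈ 2.525 kg m⁻³.
N² = (g/ρ₀)·Δρ/Δz = g·(Δρ/ρ₀)/Δz = 9.81 × 2.466 × 10⁻³ / 103 = 2.3487 × 10⁻⁴ s⁻².
N = √(2.3487 × 10⁻⁴) = 0.015325 rad s⁻¹ → T = 2π/N = 410.00 s ≈ 410 s.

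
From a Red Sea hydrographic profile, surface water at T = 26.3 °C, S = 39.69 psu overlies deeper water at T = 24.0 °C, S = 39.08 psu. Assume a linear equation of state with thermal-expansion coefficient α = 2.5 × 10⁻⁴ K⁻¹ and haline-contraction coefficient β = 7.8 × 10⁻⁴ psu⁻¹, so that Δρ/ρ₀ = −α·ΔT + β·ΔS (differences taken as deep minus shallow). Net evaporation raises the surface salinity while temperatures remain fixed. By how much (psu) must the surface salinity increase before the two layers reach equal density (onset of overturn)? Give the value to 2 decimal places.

0.13 psu

Neutral buoyancy requires −α(T_deep − T_surf) + β(S_deep − S_surf′) = 0.
S_surf′ = S_deep − (α/β)·ΔT = 39.08 − (2.5 × 10⁻⁴/7.8 × 10⁻⁴)·(-2.3) = 39.8172 psu.
Increase required: 39.8172 − 39.69 = 0.1272 psu.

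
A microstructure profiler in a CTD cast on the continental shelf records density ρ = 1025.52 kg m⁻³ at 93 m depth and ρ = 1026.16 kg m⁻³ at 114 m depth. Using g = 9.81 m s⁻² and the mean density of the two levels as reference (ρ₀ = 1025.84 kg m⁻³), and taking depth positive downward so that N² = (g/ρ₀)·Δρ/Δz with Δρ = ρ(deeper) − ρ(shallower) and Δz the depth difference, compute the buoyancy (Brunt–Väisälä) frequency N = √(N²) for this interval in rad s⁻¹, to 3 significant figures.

Δρ = 1026.16 − 1025.52 = 0.64 kg m⁻³ over Δz = 114 − 93 = 21 m.
N² = (9.81/1025.84) × (0.64/21) = 2.9144 × 10⁻⁴ s⁻².
N = √(2.9144 × 10⁻⁴) = 0.017072 rad s⁻¹ ≈ 0.0171 rad s⁻¹.
Since Δρ > 0 the layer is stably stratified.

0.0171 rad s⁻¹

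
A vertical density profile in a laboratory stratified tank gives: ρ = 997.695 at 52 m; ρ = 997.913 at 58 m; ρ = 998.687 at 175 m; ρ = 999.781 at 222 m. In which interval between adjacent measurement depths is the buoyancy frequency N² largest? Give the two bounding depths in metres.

Compute the density gradient over each adjacent pair:
  52–58 m: Δρ/Δz = 0.218/6 = 0.036 kg m⁻⁴
  58–175 m: Δρ/Δz = 0.774/117 = 6.6 × 10⁻³ kg m⁻⁴
  175–222 m: Δρ/Δz = 1.094/47 = 0.023 kg m⁻⁴
The largest gradient is in the 52–58 m interval — the pycnocline.

52–58 m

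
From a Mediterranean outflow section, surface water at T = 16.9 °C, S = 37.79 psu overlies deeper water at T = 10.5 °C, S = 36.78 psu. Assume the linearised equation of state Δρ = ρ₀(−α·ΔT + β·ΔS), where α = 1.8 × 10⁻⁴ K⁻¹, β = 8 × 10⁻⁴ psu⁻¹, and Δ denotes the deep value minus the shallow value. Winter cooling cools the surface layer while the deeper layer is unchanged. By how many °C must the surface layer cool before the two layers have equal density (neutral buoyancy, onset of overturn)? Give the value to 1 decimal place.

1.9 °C

Neutral buoyancy requires Δρ = 0, i.e. −α(T_deep − T_surf′) + β(S_deep − S_surf) = 0.
T_surf′ = T_deep − (β/α)·ΔS = 10.5 − (8 × 10⁻⁴/1.8 × 10⁻⁴)·(-1.01) = 14.989 °C.
Cooling required: 16.9 − (14.989) = 1.911 °C.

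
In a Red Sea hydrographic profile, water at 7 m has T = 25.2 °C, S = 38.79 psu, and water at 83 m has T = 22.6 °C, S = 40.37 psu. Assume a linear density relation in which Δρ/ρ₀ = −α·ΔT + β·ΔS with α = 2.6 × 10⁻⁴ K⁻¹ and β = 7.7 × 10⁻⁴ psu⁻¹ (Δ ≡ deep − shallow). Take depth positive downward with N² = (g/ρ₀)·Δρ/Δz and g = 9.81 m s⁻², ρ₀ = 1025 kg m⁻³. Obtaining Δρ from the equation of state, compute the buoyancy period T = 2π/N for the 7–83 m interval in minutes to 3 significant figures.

ΔT = -2.6 K, ΔS = +1.58 psu (deep − shallow).
Δρ/ρ₀ = −αΔT + βΔS = 6.76 × 10⁻⁴ + 1.2166 × 10⁻³ = 1.8926 × 10⁻³, so Δρ ≈ 1.940 kg m⁻³.
N² = (g/ρ₀)·Δρ/Δz = g·(Δρ/ρ₀)/Δz = 9.81 × 1.8926 × 10⁻³ / 76 = 2.4429 × 10⁻⁴ s⁻².
N = √(2.4429 × 10⁻⁴) = 0.015630 rad s⁻¹ → T = 2π/N = 402.00 s = 6.7000 min ≈ 6.70 min.

6.70 min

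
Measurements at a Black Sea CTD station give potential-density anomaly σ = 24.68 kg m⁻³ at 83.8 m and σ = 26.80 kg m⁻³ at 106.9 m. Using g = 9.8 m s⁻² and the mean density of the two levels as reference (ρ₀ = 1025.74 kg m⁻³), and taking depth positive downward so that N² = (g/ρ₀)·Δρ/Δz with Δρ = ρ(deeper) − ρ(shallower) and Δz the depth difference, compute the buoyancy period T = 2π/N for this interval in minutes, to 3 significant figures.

Δρ = 1026.80 − 1024.68 = 2.12 kg m⁻³ over Δz = 106.9 − 83.8 = 23.1 m.
N² = (9.8/1025.74) × (2.12/23.1) = 8.7682 × 10⁻⁴ s⁻².
N = √(8.7682 × 10⁻⁴) = 0.029611 rad s⁻¹, so T = 2π/N = 212.19 s = 3.5365 min ≈ 3.54 min.

3.54 min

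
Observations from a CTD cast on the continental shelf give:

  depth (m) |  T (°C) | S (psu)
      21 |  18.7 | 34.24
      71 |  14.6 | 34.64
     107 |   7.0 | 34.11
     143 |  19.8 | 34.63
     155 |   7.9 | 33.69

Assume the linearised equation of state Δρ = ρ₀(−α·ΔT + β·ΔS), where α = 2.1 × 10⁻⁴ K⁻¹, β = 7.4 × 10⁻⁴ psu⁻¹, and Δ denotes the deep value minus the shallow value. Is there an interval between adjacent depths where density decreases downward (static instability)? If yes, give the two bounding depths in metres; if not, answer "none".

107–143 m

Evaluate Δρ/ρ₀ = −αΔT + βΔS across each adjacent pair:
  21–71 m: −αΔT+βΔS = −(2.1 × 10⁻⁴)(-4.1)+(7.4 × 10⁻⁴)(+0.40) = 1.2 × 10⁻³ → stable
  71–107 m: −αΔT+βΔS = −(2.1 × 10⁻⁴)(-7.6)+(7.4 × 10⁻⁴)(-0.53) = 1.2 × 10⁻³ → stable
  107–143 m: −αΔT+βΔS = −(2.1 × 10⁻⁴)(+12.8)+(7.4 × 10⁻⁴)(+0.52) = -2.3 × 10⁻³ → UNSTABLE
  143–155 m: −αΔT+βΔS = −(2.1 × 10⁻⁴)(-11.9)+(7.4 × 10⁻⁴)(-0.94) = 1.8 × 10⁻³ → stable
The 107–143 m interval has Δρ < 0: lighter water underlies denser water.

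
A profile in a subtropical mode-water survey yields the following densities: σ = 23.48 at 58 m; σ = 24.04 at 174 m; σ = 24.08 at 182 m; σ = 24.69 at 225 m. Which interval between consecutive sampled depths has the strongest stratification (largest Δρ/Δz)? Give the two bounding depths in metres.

182–225 m

Compute the density gradient over each adjacent pair:
  58–174 m: Δρ/Δz = 0.56/116 = 4.8 × 10⁻³ kg m⁻⁴
  174–182 m: Δρ/Δz = 0.04/8 = 5.0 × 10⁻³ kg m⁻⁴
  182–225 m: Δρ/Δz = 0.61/43 = 0.014 kg m⁻⁴
The largest gradient is in the 182–225 m interval — the pycnocline.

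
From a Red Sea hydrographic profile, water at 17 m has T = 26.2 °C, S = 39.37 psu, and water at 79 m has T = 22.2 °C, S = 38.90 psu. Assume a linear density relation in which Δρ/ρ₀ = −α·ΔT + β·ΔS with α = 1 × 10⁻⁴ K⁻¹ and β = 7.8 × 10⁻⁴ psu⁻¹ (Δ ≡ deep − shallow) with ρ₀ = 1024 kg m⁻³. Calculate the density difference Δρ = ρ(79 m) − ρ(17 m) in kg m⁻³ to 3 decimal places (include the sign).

ΔT = -4.0 K, ΔS = -0.47 psu (deep − shallow).
Δρ/ρ₀ = −(1 × 10⁻⁴)(-4.0) + (7.8 × 10⁻⁴)(-0.47) = 3.34 × 10⁻⁵.
Δρ = 1024 × (3.34 × 10⁻⁵) = +0.034 kg m⁻³.
Positive Δρ: denser below, stable.

+0.034 kg m⁻³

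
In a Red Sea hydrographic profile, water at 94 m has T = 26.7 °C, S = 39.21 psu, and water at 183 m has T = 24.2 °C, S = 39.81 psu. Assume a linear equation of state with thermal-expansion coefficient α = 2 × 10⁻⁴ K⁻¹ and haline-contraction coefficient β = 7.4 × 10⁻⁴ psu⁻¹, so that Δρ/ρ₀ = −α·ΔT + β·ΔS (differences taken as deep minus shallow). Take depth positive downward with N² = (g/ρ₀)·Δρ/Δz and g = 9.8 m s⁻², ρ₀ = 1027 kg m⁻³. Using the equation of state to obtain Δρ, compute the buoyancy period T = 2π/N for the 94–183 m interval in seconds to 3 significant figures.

616 s

ΔT = -2.5 K, ΔS = +0.60 psu (deep − shallow).
Δρ/ρ₀ = −αΔT + βΔS = 5.00 × 10⁻⁴ + 4.44 × 10⁻⁴ = 9.44 × 10⁻⁴, so Δρ ≈ 0.9695 kg m⁻³.
N² = (g/ρ₀)·Δρ/Δz = g·(Δρ/ρ₀)/Δz = 9.8 × 9.44 × 10⁻⁴ / 89 = 1.0395 × 10⁻⁴ s⁻².
N = √(1.0395 × 10⁻⁴) = 0.010196 rad s⁻¹ → T = 2π/N = 616.24 s ≈ 616 s.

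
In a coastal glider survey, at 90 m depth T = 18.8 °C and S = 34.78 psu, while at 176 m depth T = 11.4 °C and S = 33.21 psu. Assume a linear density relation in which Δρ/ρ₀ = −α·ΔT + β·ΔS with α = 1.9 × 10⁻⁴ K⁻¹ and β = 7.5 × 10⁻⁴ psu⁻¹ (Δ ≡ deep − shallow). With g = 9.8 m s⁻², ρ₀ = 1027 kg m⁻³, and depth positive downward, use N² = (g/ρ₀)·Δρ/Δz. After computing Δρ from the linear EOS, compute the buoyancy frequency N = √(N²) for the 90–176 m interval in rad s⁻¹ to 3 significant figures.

5.10 × 10⁻³ rad s⁻¹

ΔT = -7.4 K, ΔS = -1.57 psu (deep − shallow).
Δρ/ρ₀ = −αΔT + βΔS = 1.406 × 10⁻³ − 1.1775 × 10⁻³ = 2.285 × 10⁻⁴, so Δρ ≈ 0.2347 kg m⁻³.
N² = (g/ρ₀)·Δρ/Δz = g·(Δρ/ρ₀)/Δz = 9.8 × 2.285 × 10⁻⁴ / 86 = 2.6038 × 10⁻⁵ s⁻².
N = √(2.6038 × 10⁻⁵) = 5.1027 × 10⁻³ rad s⁻¹ ≈ 5.10 × 10⁻³ rad s⁻¹.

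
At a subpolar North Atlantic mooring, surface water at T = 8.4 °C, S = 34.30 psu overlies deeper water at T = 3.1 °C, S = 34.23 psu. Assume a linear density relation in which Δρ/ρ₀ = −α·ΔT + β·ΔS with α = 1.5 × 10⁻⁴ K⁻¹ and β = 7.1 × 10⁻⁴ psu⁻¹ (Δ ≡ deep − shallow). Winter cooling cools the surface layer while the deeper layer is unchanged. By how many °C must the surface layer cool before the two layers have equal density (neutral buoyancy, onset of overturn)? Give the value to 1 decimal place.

5.0 °C

Neutral buoyancy requires Δρ = 0, i.e. −α(T_deep − T_surf′) + β(S_deep − S_surf) = 0.
T_surf′ = T_deep − (β/α)·ΔS = 3.1 − (7.1 × 10⁻⁴/1.5 × 10⁻⁴)·(-0.07) = 3.431 °C.
Cooling required: 8.4 − (3.431) = 4.969 °C.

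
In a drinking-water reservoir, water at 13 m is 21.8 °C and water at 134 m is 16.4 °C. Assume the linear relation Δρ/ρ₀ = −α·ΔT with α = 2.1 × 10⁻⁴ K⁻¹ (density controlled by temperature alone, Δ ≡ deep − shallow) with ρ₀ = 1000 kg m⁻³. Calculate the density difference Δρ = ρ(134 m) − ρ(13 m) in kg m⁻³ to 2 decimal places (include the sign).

ΔT = -5.4 K, Δρ/ρ₀ = −αΔT = 1.134 × 10⁻³.
Δρ = 1000 × (1.134 × 10⁻³) = +1.13 kg m⁻³.
Positive Δρ: denser below, stable.

+1.13 kg m⁻³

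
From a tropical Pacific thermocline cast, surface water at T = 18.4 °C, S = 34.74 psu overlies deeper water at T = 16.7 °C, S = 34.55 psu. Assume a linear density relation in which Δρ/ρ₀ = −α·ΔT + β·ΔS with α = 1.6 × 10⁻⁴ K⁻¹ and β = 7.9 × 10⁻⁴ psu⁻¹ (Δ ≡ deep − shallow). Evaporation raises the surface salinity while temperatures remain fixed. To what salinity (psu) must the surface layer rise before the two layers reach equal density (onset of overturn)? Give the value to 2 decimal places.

34.89 psu

Neutral buoyancy requires −α(T_deep − T_surf) + β(S_deep − S_surf′) = 0.
S_surf′ = S_deep − (α/β)·ΔT = 34.55 − (1.6 × 10⁻⁴/7.9 × 10⁻⁴)·(-1.7) = 34.8943 psu.
Increase required: 34.8943 − 34.74 = 0.1543 psu.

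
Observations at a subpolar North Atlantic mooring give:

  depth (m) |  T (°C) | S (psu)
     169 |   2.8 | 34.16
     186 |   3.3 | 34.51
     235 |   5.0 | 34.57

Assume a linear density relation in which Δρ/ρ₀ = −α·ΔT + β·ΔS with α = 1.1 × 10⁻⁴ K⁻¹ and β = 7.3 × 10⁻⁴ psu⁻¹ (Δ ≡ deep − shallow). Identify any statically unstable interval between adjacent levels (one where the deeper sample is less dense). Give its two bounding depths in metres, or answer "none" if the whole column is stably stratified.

186–235 m

Evaluate Δρ/ρ₀ = −αΔT + βΔS across each adjacent pair:
  169–186 m: −αΔT+βΔS = −(1.1 × 10⁻⁴)(+0.5)+(7.3 × 10⁻⁴)(+0.35) = 2.0 × 10⁻⁴ → stable
  186–235 m: −αΔT+βΔS = −(1.1 × 10⁻⁴)(+1.7)+(7.3 × 10⁻⁴)(+0.06) = -1.4 × 10⁻⁴ → UNSTABLE
The 186–235 m interval has Δρ < 0: lighter water underlies denser water.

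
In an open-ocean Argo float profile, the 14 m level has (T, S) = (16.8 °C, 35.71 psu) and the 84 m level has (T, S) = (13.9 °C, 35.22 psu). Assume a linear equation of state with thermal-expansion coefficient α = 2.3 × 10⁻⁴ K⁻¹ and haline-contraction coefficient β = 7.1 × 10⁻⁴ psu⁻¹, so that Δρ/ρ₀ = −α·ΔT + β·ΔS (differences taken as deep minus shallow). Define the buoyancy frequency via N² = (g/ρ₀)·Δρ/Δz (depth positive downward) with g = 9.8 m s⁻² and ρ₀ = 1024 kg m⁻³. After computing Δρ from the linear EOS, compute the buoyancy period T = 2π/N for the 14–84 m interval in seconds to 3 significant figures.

940 s

ΔT = -2.9 K, ΔS = -0.49 psu (deep − shallow).
Δρ/ρ₀ = −αΔT + βΔS = 6.67 × 10⁻⁴ − 3.479 × 10⁻⁴ = 3.191 × 10⁻⁴, so Δρ ≈ 0.3268 kg m⁻³.
N² = (g/ρ₀)·Δρ/Δz = g·(Δρ/ρ₀)/Δz = 9.8 × 3.191 × 10⁻⁴ / 70 = 4.4674 × 10⁻⁵ s⁻².
N = √(4.4674 × 10⁻⁵) = 6.6839 × 10⁻³ rad s⁻¹ → T = 2π/N = 940.05 s ≈ 940 s.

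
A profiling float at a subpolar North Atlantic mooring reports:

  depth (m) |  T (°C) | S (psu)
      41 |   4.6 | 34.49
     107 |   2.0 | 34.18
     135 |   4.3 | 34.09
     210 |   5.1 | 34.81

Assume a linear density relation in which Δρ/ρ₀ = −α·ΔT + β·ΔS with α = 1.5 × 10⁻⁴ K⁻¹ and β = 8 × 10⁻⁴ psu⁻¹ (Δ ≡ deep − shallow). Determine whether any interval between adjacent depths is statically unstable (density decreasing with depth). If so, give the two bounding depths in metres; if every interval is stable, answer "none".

107–135 m

Evaluate Δρ/ρ₀ = −αΔT + βΔS across each adjacent pair:
  41–107 m: −αΔT+βΔS = −(1.5 × 10⁻⁴)(-2.6)+(8 × 10⁻⁴)(-0.31) = 1.4 × 10⁻⁴ → stable
  107–135 m: −αΔT+βΔS = −(1.5 × 10⁻⁴)(+2.3)+(8 × 10⁻⁴)(-0.09) = -4.2 × 10⁻⁴ → UNSTABLE
  135–210 m: −αΔT+βΔS = −(1.5 × 10⁻⁴)(+0.8)+(8 × 10⁻⁴)(+0.72) = 4.6 × 10⁻⁴ → stable
The 107–135 m interval has Δρ < 0: lighter water underlies denser water.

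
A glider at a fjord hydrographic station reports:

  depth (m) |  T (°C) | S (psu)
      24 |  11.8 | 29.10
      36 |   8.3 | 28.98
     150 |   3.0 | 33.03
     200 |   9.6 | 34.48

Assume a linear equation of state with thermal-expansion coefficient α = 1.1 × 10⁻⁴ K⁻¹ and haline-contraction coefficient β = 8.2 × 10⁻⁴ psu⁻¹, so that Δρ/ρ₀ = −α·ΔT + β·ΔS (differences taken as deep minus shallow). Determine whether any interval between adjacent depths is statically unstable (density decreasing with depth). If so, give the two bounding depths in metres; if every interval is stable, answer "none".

Evaluate Δρ/ρ₀ = −αΔT + βΔS across each adjacent pair:
  24–36 m: −αΔT+βΔS = −(1.1 × 10⁻⁴)(-3.5)+(8.2 × 10⁻⁴)(-0.12) = 2.9 × 10⁻⁴ → stable
  36–150 m: −αΔT+βΔS = −(1.1 × 10⁻⁴)(-5.3)+(8.2 × 10⁻⁴)(+4.05) = 3.9 × 10⁻³ → stable
  150–200 m: −αΔT+βΔS = −(1.1 × 10⁻⁴)(+6.6)+(8.2 × 10⁻⁴)(+1.45) = 4.6 × 10⁻⁴ → stable
Every interval has Δρ > 0: the column is stably stratified throughout.

none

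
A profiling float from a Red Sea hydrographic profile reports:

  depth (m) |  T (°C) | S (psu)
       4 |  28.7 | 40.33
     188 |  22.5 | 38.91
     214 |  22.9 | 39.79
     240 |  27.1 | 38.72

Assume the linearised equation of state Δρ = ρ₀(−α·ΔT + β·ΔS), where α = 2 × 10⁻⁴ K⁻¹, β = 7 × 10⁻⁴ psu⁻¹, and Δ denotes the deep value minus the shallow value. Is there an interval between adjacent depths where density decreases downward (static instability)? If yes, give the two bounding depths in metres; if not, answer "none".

Evaluate Δρ/ρ₀ = −αΔT + βΔS across each adjacent pair:
  4–188 m: −αΔT+βΔS = −(2 × 10⁻⁴)(-6.2)+(7 × 10⁻⁴)(-1.42) = 2.5 × 10⁻⁴ → stable
  188–214 m: −αΔT+βΔS = −(2 × 10⁻⁴)(+0.4)+(7 × 10⁻⁴)(+0.88) = 5.4 × 10⁻⁴ → stable
  214–240 m: −αΔT+βΔS = −(2 × 10⁻⁴)(+4.2)+(7 × 10⁻⁴)(-1.07) = -1.6 × 10⁻³ → UNSTABLE
The 214–240 m interval has Δρ < 0: lighter water underlies denser water.

214–240 m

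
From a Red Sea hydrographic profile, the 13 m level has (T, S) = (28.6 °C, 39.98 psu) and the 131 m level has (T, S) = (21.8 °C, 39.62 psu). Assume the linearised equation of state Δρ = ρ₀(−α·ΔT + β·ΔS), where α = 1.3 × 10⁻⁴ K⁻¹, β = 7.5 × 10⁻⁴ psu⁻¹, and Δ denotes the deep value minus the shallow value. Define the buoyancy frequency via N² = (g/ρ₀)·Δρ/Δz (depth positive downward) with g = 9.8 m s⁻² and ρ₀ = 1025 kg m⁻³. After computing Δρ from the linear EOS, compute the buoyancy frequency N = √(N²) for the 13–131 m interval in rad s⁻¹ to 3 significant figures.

ΔT = -6.8 K, ΔS = -0.36 psu (deep − shallow).
Δρ/ρ₀ = −αΔT + βΔS = 8.84 × 10⁻⁴ − 2.70 × 10⁻⁴ = 6.14 × 10⁻⁴, so Δρ ≈ 0.6293 kg m⁻³.
N² = (g/ρ₀)·Δρ/Δz = g·(Δρ/ρ₀)/Δz = 9.8 × 6.14 × 10⁻⁴ / 118 = 5.0993 × 10⁻⁵ s⁻².
N = √(5.0993 × 10⁻⁵) = 7.1409 × 10⁻³ rad s⁻¹ ≈ 7.14 × 10⁻³ rad s⁻¹.

7.14 × 10⁻³ rad s⁻¹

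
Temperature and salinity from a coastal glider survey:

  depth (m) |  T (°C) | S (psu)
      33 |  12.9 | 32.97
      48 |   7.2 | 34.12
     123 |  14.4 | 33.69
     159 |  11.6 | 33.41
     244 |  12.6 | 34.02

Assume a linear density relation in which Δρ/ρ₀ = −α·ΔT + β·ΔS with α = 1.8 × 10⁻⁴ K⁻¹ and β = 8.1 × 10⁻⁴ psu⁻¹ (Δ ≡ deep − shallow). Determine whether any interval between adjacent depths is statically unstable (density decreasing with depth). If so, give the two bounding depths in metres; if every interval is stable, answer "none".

48–123 m

Evaluate Δρ/ρ₀ = −αΔT + βΔS across each adjacent pair:
  33–48 m: −αΔT+βΔS = −(1.8 × 10⁻⁴)(-5.7)+(8.1 × 10⁻⁴)(+1.15) = 2.0 × 10⁻³ → stable
  48–123 m: −αΔT+βΔS = −(1.8 × 10⁻⁴)(+7.2)+(8.1 × 10⁻⁴)(-0.43) = -1.6 × 10⁻³ → UNSTABLE
  123–159 m: −αΔT+βΔS = −(1.8 × 10⁻⁴)(-2.8)+(8.1 × 10⁻⁴)(-0.28) = 2.8 × 10⁻⁴ → stable
  159–244 m: −αΔT+βΔS = −(1.8 × 10⁻⁴)(+1.0)+(8.1 × 10⁻⁴)(+0.61) = 3.1 × 10⁻⁴ → stable
The 48–123 m interval has Δρ < 0: lighter water underlies denser water.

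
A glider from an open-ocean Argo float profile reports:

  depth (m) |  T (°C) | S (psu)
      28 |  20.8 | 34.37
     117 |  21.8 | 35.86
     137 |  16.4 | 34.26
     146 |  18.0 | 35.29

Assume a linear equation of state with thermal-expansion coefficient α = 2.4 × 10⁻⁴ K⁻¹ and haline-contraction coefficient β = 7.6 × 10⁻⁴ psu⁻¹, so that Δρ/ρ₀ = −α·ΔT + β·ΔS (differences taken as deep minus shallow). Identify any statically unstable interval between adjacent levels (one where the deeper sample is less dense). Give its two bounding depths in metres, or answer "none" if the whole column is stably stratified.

none

Evaluate Δρ/ρ₀ = −αΔT + βΔS across each adjacent pair:
  28–117 m: −αΔT+βΔS = −(2.4 × 10⁻⁴)(+1.0)+(7.6 × 10⁻⁴)(+1.49) = 8.9 × 10⁻⁴ → stable
  117–137 m: −αΔT+βΔS = −(2.4 × 10⁻⁴)(-5.4)+(7.6 × 10⁻⁴)(-1.60) = 8.0 × 10⁻⁵ → stable
  137–146 m: −αΔT+βΔS = −(2.4 × 10⁻⁴)(+1.6)+(7.6 × 10⁻⁴)(+1.03) = 4.0 × 10⁻⁴ → stable
Every interval has Δρ > 0: the column is stably stratified throughout.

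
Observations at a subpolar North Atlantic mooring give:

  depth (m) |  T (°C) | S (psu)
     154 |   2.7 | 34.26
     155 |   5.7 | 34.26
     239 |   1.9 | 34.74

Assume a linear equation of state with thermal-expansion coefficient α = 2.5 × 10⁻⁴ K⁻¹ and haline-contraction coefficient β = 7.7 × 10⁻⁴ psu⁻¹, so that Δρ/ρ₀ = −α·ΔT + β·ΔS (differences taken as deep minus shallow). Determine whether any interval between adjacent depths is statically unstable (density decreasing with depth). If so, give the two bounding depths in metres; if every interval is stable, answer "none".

154–155 m

Evaluate Δρ/ρ₀ = −αΔT + βΔS across each adjacent pair:
  154–155 m: −αΔT+βΔS = −(2.5 × 10⁻⁴)(+3.0)+(7.7 × 10⁻⁴)(+0.00) = -7.5 × 10⁻⁴ → UNSTABLE
  155–239 m: −αΔT+βΔS = −(2.5 × 10⁻⁴)(-3.8)+(7.7 × 10⁻⁴)(+0.48) = 1.3 × 10⁻³ → stable
The 154–155 m interval has Δρ < 0: lighter water underlies denser water.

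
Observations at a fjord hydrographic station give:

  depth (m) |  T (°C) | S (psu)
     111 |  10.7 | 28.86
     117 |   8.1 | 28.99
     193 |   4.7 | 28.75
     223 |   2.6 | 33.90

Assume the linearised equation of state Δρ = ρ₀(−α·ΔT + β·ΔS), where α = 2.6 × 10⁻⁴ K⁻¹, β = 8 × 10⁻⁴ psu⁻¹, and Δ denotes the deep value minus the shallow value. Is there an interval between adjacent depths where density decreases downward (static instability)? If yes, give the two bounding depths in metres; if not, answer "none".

Evaluate Δρ/ρ₀ = −αΔT + βΔS across each adjacent pair:
  111–117 m: −αΔT+βΔS = −(2.6 × 10⁻⁴)(-2.6)+(8 × 10⁻⁴)(+0.13) = 7.8 × 10⁻⁴ → stable
  117–193 m: −αΔT+βΔS = −(2.6 × 10⁻⁴)(-3.4)+(8 × 10⁻⁴)(-0.24) = 6.9 × 10⁻⁴ → stable
  193–223 m: −αΔT+βΔS = −(2.6 × 10⁻⁴)(-2.1)+(8 × 10⁻⁴)(+5.15) = 4.7 × 10⁻³ → stable
Every interval has Δρ > 0: the column is stably stratified throughout.

none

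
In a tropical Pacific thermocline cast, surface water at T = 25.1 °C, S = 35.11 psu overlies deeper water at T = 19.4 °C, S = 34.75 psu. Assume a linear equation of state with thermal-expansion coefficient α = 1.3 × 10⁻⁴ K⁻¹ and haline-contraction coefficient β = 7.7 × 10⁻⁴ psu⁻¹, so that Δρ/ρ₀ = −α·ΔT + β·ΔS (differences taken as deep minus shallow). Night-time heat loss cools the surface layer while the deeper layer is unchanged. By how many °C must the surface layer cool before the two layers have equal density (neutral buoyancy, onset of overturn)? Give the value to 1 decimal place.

3.6 °C

Neutral buoyancy requires Δρ = 0, i.e. −α(T_deep − T_surf′) + β(S_deep − S_surf) = 0.
T_surf′ = T_deep − (β/α)·ΔS = 19.4 − (7.7 × 10⁻⁴/1.3 × 10⁻⁴)·(-0.36) = 21.532 °C.
Cooling required: 25.1 − (21.532) = 3.568 °C.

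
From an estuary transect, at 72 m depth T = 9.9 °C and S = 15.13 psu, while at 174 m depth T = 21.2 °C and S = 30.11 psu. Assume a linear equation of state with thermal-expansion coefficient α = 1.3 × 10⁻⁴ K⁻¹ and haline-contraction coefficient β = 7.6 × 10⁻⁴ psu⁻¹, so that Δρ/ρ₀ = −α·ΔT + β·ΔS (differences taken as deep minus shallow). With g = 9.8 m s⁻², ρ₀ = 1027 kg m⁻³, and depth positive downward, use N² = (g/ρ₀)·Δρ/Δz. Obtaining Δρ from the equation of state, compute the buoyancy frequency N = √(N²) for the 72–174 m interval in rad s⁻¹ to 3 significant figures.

0.0309 rad s⁻¹

ΔT = +11.3 K, ΔS = +14.98 psu (deep − shallow).
Δρ/ρ₀ = −αΔT + βΔS = -1.469 × 10⁻³ + 0.0113848 = 9.9158 × 10⁻³, so Δρ ≈ 10.18 kg m⁻³.
N² = (g/ρ₀)·Δρ/Δz = g·(Δρ/ρ₀)/Δz = 9.8 × 9.9158 × 10⁻³ / 102 = 9.5269 × 10⁻⁴ s⁻².
N = √(9.5269 × 10⁻⁴) = 0.030866 rad s⁻¹ ≈ 0.0309 rad s⁻¹.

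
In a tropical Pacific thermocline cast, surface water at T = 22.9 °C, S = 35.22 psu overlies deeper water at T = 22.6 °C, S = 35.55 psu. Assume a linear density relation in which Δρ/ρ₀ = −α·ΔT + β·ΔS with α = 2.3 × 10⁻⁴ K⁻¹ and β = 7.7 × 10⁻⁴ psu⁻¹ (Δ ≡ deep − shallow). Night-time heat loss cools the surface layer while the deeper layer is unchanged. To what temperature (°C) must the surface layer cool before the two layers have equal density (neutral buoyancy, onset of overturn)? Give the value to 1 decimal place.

Neutral buoyancy requires Δρ = 0, i.e. −α(T_deep − T_surf′) + β(S_deep − S_surf) = 0.
T_surf′ = T_deep − (β/α)·ΔS = 22.6 − (7.7 × 10⁻⁴/2.3 × 10⁻⁴)·(+0.33) = 21.495 °C.
Cooling required: 22.9 − (21.495) = 1.405 °C.

21.5 °C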